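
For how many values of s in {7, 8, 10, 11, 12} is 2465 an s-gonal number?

1

s = 7: P(7, 31) = 2356 and P(7, 32) = 2512; 2465 is not s-gonal.
s = 8: P(8, 29) = 2465. ✓
s = 10: P(10, 25) = 2425 and P(10, 26) = 2626; 2465 is not s-gonal.
s = 11: P(11, 23) = 2300 and P(11, 24) = 2508; 2465 is not s-gonal.
s = 12: P(12, 22) = 2332 and P(12, 23) = 2553; 2465 is not s-gonal.
Hits: s ∈ {8} → 1.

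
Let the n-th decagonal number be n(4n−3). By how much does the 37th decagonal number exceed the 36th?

289

Consecutive decagonal numbers differ by 8n − 7: here 8·37 − 7 = 289.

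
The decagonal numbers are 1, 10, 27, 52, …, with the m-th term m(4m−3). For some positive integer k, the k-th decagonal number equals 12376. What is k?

56

Set n(4n−3) = 12376, giving 4n² − 3n − 12376 = 0.
So n = (3 + 445) / 8 = 448/8 = 56.
Check: 56·(4·56 − 3) = 12376. ✓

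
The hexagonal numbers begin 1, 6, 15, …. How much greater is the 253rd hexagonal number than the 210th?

253·(2·253 − 1) = 127765 and 210·(2·210 − 1) = 87990.
Difference: 127765 − 87990 = 39775.

39775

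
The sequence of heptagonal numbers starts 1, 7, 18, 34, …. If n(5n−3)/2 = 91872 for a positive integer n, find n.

Set n(5n−3)/2 = 91872, giving 5n² − 3n − 183744 = 0.
The discriminant is 9 + 40·91872 = 3674889, and √3674889 = 1917.
So n = (3 + 1917) / 10 = 1920/10 = 192.
Check: 192·(5·192 − 3)/2 = 91872. ✓

192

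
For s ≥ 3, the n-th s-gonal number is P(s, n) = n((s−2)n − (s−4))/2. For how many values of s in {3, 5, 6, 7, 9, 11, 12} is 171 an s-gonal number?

s = 3: P(3, 18) = 171. ✓
s = 5: P(5, 10) = 145 and P(5, 11) = 176; 171 is not s-gonal.
s = 6: P(6, 9) = 153 and P(6, 10) = 190; 171 is not s-gonal.
s = 7: P(7, 8) = 148 and P(7, 9) = 189; 171 is not s-gonal.
s = 9: P(9, 7) = 154 and P(9, 8) = 204; 171 is not s-gonal.
s = 11: P(11, 6) = 141 and P(11, 7) = 196; 171 is not s-gonal.
s = 12: P(12, 6) = 156 and P(12, 7) = 217; 171 is not s-gonal.
Hits: s ∈ {3} → 1.

1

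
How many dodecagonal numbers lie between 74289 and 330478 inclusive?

135

The n-th dodecagonal number is n(5n−4).
Smallest index with value ≥ 74289: n = 123 (giving 75153).
Largest index with value ≤ 330478: n = 257 (giving 329217).
Indices 123 through 257: 135 terms.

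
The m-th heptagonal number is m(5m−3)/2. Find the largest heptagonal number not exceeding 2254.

2205

Solve n(5n−3)/2 ≤ 2254 for integer n.
n = 30 gives 2205 ≤ 2254, while n = 31 gives 2356 > 2254; so the answer is 2205.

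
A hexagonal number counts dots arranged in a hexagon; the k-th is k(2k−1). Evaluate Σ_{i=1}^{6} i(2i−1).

Σ i(2i−1) = 2Σi² − Σi over i = 1..6.
Σi = 21 and Σi² = 91.
2·91 − 1·21 = 161.

161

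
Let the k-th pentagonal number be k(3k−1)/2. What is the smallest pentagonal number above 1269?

1335

Solve n(3n−1)/2 > 1269 for integer n.
The largest n with value ≤ 1269 is 29 (since 1247 ≤ 1269 < 1335), so the first above is n = 30, value 1335.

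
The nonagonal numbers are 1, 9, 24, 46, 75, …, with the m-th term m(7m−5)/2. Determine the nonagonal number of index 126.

126·(7·126 − 5)/2 = 126·877/2 = 55251.

55251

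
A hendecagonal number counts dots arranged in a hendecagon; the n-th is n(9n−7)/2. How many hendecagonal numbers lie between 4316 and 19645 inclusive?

35

The n-th hendecagonal number is n(9n−7)/2.
Smallest index with value ≥ 4316: n = 32 (giving 4496).
Largest index with value ≤ 19645: n = 66 (giving 19371).
Indices 32 through 66: 35 terms.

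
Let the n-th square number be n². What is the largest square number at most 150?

Solve n² ≤ 150 for integer n.
n = 12 gives 144 ≤ 150, while n = 13 gives 169 > 150; so the answer is 144.

144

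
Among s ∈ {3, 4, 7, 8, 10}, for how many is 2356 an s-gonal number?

s = 3: P(3, 68) = 2346 and P(3, 69) = 2415; 2356 is not s-gonal.
s = 4: P(4, 48) = 2304 and P(4, 49) = 2401; 2356 is not s-gonal.
s = 7: P(7, 31) = 2356. ✓
s = 8: P(8, 28) = 2296 and P(8, 29) = 2465; 2356 is not s-gonal.
s = 10: P(10, 24) = 2232 and P(10, 25) = 2425; 2356 is not s-gonal.
Hits: s ∈ {7} → 1.

1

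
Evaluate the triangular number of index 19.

The 19th triangular number is n(n+1)/2 with n = 19.
19·20/2 = 380/2 = 190.

190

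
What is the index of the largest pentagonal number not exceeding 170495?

Solve n(3n−1)/2 ≤ 170495 for integer n.
n = 337 gives 170185 ≤ 170495, while n = 338 gives 171197 > 170495; so the answer is index 337.

337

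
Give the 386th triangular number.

386·387/2 = 149382/2 = 74691.

74691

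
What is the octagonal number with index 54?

8640

54·(3·54 − 2) = 54·160 = 8640.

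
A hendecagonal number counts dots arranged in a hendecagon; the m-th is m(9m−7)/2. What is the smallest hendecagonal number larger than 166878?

Solve n(9n−7)/2 > 166878 for integer n.
The largest n with value ≤ 166878 is 192 (since 165216 ≤ 166878 < 166945), so the first above is n = 193, value 166945.

166945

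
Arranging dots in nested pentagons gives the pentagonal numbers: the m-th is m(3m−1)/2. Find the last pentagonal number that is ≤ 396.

376

Solve n(3n−1)/2 ≤ 396 for integer n.
n = 16 gives 376 ≤ 396, while n = 17 gives 425 > 396; so the answer is 376.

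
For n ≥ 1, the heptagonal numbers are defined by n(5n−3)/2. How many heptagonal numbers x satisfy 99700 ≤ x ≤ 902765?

The n-th heptagonal number is n(5n−3)/2.
Smallest index with value ≥ 99700: n = 200 (giving 99700).
Largest index with value ≤ 902765: n = 601 (giving 902101).
Indices 200 through 601: 402 terms.

402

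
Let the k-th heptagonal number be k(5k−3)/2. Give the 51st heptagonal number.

6426

The 51st heptagonal number is n(5n−3)/2 with n = 51.
51·(5·51 − 3)/2 = 51·252/2 = 51·126 = 6426.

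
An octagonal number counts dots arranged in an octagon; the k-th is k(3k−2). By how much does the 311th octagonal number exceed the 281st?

311·(3·311 − 2) = 289541 and 281·(3·281 − 2) = 236321.
Difference: 289541 − 236321 = 53220.

53220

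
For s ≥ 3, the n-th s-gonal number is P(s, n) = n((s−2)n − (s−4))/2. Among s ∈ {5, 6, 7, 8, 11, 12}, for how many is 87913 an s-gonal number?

1

s = 5: P(5, 242) = 87725 and P(5, 243) = 88452; 87913 is not s-gonal.
s = 6: P(6, 209) = 87153 and P(6, 210) = 87990; 87913 is not s-gonal.
s = 7: P(7, 187) = 87142 and P(7, 188) = 88078; 87913 is not s-gonal.
s = 8: P(8, 171) = 87381 and P(8, 172) = 88408; 87913 is not s-gonal.
s = 11: P(11, 140) = 87710 and P(11, 141) = 88971; 87913 is not s-gonal.
s = 12: P(12, 133) = 87913. ✓
Hits: s ∈ {12} → 1.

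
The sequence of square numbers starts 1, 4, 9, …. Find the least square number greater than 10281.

Solve n² > 10281 for integer n.
The largest n with value ≤ 10281 is 101 (since 10201 ≤ 10281 < 10404), so the first above is n = 102, value 10404.

10404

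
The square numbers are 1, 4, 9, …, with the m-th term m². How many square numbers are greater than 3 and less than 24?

The n-th square number is n².
Smallest index with value > 3: n = 2 (giving 4).
Largest index with value < 24: n = 4 (giving 16).
Indices 2 through 4: 3 terms.

3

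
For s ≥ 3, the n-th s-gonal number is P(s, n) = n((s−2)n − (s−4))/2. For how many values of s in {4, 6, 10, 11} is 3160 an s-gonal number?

s = 4: P(4, 56) = 3136 and P(4, 57) = 3249; 3160 is not s-gonal.
s = 6: P(6, 40) = 3160. ✓
s = 10: P(10, 28) = 3052 and P(10, 29) = 3277; 3160 is not s-gonal.
s = 11: P(11, 26) = 2951 and P(11, 27) = 3186; 3160 is not s-gonal.
Hits: s ∈ {6} → 1.

1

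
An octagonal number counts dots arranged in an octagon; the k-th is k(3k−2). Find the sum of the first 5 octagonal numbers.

Σ i(3i−2) = 3Σi² − 2Σi over i = 1..5.
Σi = 15 and Σi² = 55.
3·55 − 2·15 = 135.

135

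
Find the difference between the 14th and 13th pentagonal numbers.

40

Consecutive pentagonal numbers differ by 3n − 2: here 3·14 − 2 = 40.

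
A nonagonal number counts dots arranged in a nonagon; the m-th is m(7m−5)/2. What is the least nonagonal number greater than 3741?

Solve n(7n−5)/2 > 3741 for integer n.
The largest n with value ≤ 3741 is 33 (since 3729 ≤ 3741 < 3961), so the first above is n = 34, value 3961.

3961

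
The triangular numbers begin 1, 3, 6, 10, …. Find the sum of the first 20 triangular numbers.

Σ i(i+1)/2 = (Σi² + Σi) / 2 over i = 1..20.
Σi = 210 and Σi² = 2870.
(1·2870 + 1·210) / 2 = 3080/2 = 1540.

1540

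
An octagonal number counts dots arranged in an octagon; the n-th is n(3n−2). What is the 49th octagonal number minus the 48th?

289

Consecutive octagonal numbers differ by 6n − 5: here 6·49 − 5 = 289.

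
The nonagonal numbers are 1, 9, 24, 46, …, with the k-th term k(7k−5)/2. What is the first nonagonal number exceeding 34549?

34750

Solve n(7n−5)/2 > 34549 for integer n.
The largest n with value ≤ 34549 is 99 (since 34056 ≤ 34549 < 34750), so the first above is n = 100, value 34750.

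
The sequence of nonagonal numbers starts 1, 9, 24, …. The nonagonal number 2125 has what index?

25

Set n(7n−5)/2 = 2125, giving 7n² − 5n − 4250 = 0.
The discriminant is 25 + 56·2125 = 119025, and √119025 = 345.
So n = (5 + 345) / 14 = 350/14 = 25.
Check: 25·(7·25 − 5)/2 = 2125. ✓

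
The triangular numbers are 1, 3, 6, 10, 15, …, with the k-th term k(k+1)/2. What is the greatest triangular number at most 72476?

72390

Solve n(n+1)/2 ≤ 72476 for integer n.
n = 380 gives 72390 ≤ 72476, while n = 381 gives 72771 > 72476; so the answer is 72390.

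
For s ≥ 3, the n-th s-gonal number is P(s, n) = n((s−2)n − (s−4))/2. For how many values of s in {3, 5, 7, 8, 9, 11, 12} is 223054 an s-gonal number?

s = 3: P(3, 667) = 222778 and P(3, 668) = 223446; 223054 is not s-gonal.
s = 5: P(5, 385) = 222145 and P(5, 386) = 223301; 223054 is not s-gonal.
s = 7: P(7, 299) = 223054. ✓
s = 8: P(8, 273) = 223041 and P(8, 274) = 224680; 223054 is not s-gonal.
s = 9: P(9, 252) = 221634 and P(9, 253) = 223399; 223054 is not s-gonal.
s = 11: P(11, 223) = 223000 and P(11, 224) = 225008; 223054 is not s-gonal.
s = 12: P(12, 211) = 221761 and P(12, 212) = 223872; 223054 is not s-gonal.
Hits: s ∈ {7} → 1.

1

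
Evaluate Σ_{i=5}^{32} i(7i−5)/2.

38640

Σ i(7i−5)/2 = (7Σi² − 5Σi) / 2 over i = 5..32.
Σi = 528 − 10 = 518 and Σi² = 11440 − 30 = 11410.
(7·11410 − 5·518) / 2 = 77280/2 = 38640.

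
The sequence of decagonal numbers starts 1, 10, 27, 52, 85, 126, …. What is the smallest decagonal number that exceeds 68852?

69300

Solve n(4n−3) > 68852 for integer n.
The largest n with value ≤ 68852 is 131 (since 68251 ≤ 68852 < 69300), so the first above is n = 132, value 69300.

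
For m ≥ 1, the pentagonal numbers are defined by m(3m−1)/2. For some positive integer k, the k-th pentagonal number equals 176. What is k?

11

Set n(3n−1)/2 = 176, giving 3n² − n − 352 = 0.
The discriminant is 1 + 24·176 = 4225, and √4225 = 65.
So n = (1 + 65) / 6 = 66/6 = 11.
Check: 11·(3·11 − 1)/2 = 176. ✓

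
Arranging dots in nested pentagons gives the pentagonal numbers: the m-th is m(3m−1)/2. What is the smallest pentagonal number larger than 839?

852

Solve n(3n−1)/2 > 839 for integer n.
The largest n with value ≤ 839 is 23 (since 782 ≤ 839 < 852), so the first above is n = 24, value 852.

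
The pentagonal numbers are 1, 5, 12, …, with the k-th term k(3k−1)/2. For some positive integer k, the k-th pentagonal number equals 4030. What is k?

52

Set n(3n−1)/2 = 4030, giving 3n² − n − 8060 = 0.
The discriminant is 1 + 24·4030 = 96721, and √96721 = 311.
So n = (1 + 311) / 6 = 312/6 = 52.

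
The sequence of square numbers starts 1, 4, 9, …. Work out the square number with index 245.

The 245th square number is n² with n = 245.
245² = 60025.

60025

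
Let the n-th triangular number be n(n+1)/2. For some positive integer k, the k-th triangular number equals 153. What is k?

17

Set n(n+1)/2 = 153, giving n² + n − 306 = 0.
So n = (-1 + 35) / 2 = 34/2 = 17.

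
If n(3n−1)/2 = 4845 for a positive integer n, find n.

Set n(3n−1)/2 = 4845, giving 3n² − n − 9690 = 0.
The discriminant is 1 + 24·4845 = 116281, and √116281 = 341.
So n = (1 + 341) / 6 = 342/6 = 57.

57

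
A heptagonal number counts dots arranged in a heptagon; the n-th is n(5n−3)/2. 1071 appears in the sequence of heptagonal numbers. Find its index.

Set n(5n−3)/2 = 1071, giving 5n² − 3n − 2142 = 0.
The discriminant is 9 + 40·1071 = 42849, and √42849 = 207.
So n = (3 + 207) / 10 = 210/10 = 21.
Check: 21·(5·21 − 3)/2 = 1071. ✓

21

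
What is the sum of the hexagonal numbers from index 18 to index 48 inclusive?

71455

Σ i(2i−1) = 2Σi² − Σi over i = 18..48.
Σi = 1176 − 153 = 1023 and Σi² = 38024 − 1785 = 36239.
2·36239 − 1·1023 = 71455.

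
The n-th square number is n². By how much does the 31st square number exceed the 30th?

n² − (n−1)² = 2n − 1, so 31² − 30² = 2·31 − 1 = 61.

61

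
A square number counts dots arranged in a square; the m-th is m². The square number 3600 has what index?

We need n² = 3600, so n = √3600 = 60.
Check: 60² = 3600. ✓

60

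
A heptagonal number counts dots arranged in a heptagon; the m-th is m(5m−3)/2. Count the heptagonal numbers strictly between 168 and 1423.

16

The n-th heptagonal number is n(5n−3)/2.
Smallest index with value > 168: n = 9 (giving 189).
Largest index with value < 1423: n = 24 (giving 1404).
Indices 9 through 24: 16 terms.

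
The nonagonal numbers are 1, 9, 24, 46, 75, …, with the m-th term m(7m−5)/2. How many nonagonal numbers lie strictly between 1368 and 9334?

31

The n-th nonagonal number is n(7n−5)/2.
Smallest index with value > 1368: n = 21 (giving 1491).
Largest index with value < 9334: n = 51 (giving 8976).
Indices 21 through 51: 31 terms.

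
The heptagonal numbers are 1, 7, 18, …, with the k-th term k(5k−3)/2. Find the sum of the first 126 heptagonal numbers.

1674876

Σ i(5i−3)/2 = (5Σi² − 3Σi) / 2 over i = 1..126.
Σi = 8001 and Σi² = 674751.
(5·674751 − 3·8001) / 2 = 3349752/2 = 1674876.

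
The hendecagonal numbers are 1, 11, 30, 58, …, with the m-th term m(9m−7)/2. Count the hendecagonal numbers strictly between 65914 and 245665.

The n-th hendecagonal number is n(9n−7)/2.
Smallest index with value > 65914: n = 122 (giving 66551).
Largest index with value < 245665: n = 234 (giving 245583).
Indices 122 through 234: 113 terms.

113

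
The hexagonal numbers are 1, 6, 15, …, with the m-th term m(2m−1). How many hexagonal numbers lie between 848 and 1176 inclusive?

The n-th hexagonal number is n(2n−1).
Smallest index with value ≥ 848: n = 21 (giving 861).
Largest index with value ≤ 1176: n = 24 (giving 1128).
Indices 21 through 24: 4 terms.

4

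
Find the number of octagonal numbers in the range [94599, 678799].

299

The n-th octagonal number is n(3n−2).
Smallest index with value ≥ 94599: n = 178 (giving 94696).
Largest index with value ≤ 678799: n = 476 (giving 678776).
Indices 178 through 476: 299 terms.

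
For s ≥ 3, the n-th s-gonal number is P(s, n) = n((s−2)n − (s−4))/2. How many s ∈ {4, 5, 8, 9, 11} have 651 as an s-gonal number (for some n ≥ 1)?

s = 4: P(4, 25) = 625 and P(4, 26) = 676; 651 is not s-gonal.
s = 5: P(5, 21) = 651. ✓
s = 8: P(8, 15) = 645 and P(8, 16) = 736; 651 is not s-gonal.
s = 9: P(9, 14) = 651. ✓
s = 11: P(11, 12) = 606 and P(11, 13) = 715; 651 is not s-gonal.
Hits: s ∈ {5, 9} → 2.

2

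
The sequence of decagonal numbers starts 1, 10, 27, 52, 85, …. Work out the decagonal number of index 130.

67210

The 130th decagonal number is n(4n−3) with n = 130.
130·(4·130 − 3) = 130·517 = 67210.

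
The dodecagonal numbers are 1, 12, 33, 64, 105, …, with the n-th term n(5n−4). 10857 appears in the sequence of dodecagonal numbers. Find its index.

47

Set n(5n−4) = 10857, giving 5n² − 4n − 10857 = 0.
So n = (4 + 466) / 10 = 470/10 = 47.
Check: 47·(5·47 − 4) = 10857. ✓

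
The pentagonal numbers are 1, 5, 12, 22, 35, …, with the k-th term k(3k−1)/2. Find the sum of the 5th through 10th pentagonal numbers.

510

Σ i(3i−1)/2 = (3Σi² − Σi) / 2 over i = 5..10.
Σi = 55 − 10 = 45 and Σi² = 385 − 30 = 355.
(3·355 − 1·45) / 2 = 1020/2 = 510.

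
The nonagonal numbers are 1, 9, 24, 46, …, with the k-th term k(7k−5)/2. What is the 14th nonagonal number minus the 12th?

177

14·(7·14 − 5)/2 = 651 and 12·(7·12 − 5)/2 = 474.
Difference: 651 − 474 = 177.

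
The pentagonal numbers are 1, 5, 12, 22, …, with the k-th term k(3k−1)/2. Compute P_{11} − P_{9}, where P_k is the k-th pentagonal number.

11·(3·11 − 1)/2 = 176 and 9·(3·9 − 1)/2 = 117.
Difference: 176 − 117 = 59.

59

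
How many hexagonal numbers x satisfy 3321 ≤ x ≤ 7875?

23

The n-th hexagonal number is n(2n−1).
Smallest index with value ≥ 3321: n = 41 (giving 3321).
Largest index with value ≤ 7875: n = 63 (giving 7875).
Indices 41 through 63: 23 terms.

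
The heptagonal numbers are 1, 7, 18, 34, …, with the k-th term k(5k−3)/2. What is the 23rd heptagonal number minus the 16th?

23·(5·23 − 3)/2 = 1288 and 16·(5·16 − 3)/2 = 616.
Difference: 1288 − 616 = 672.

672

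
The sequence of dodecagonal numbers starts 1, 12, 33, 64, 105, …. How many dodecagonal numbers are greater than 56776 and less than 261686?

The n-th dodecagonal number is n(5n−4).
Smallest index with value > 56776: n = 107 (giving 56817).
Largest index with value < 261686: n = 229 (giving 261289).
Indices 107 through 229: 123 terms.

123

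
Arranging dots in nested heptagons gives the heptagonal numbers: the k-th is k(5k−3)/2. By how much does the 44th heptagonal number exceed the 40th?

44·(5·44 − 3)/2 = 4774 and 40·(5·40 − 3)/2 = 3940.
Difference: 4774 − 3940 = 834.

834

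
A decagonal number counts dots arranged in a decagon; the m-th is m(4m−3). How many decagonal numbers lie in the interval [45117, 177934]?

105

The n-th decagonal number is n(4n−3).
Smallest index with value ≥ 45117: n = 107 (giving 45475).
Largest index with value ≤ 177934: n = 211 (giving 177451).
Indices 107 through 211: 105 terms.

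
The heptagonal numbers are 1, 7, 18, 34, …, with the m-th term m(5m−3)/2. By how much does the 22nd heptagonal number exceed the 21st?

106

Consecutive heptagonal numbers differ by 5n − 4: here 5·22 − 4 = 106.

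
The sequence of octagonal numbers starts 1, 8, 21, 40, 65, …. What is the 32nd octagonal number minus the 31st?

187

Consecutive octagonal numbers differ by 6n − 5: here 6·32 − 5 = 187.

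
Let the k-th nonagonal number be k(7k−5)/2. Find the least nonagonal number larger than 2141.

2301

Solve n(7n−5)/2 > 2141 for integer n.
The largest n with value ≤ 2141 is 25 (since 2125 ≤ 2141 < 2301), so the first above is n = 26, value 2301.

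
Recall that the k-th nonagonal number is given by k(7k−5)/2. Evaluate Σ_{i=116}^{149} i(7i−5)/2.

2089385

Σ i(7i−5)/2 = (7Σi² − 5Σi) / 2 over i = 116..149.
Σi = 11175 − 6670 = 4505 and Σi² = 1113775 − 513590 = 600185.
(7·600185 − 5·4505) / 2 = 4178770/2 = 2089385.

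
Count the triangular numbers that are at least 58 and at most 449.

19

The n-th triangular number is n(n+1)/2.
Smallest index with value ≥ 58: n = 11 (giving 66).
Largest index with value ≤ 449: n = 29 (giving 435).
Indices 11 through 29: 19 terms.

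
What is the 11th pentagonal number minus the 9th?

59

11·(3·11 − 1)/2 = 176 and 9·(3·9 − 1)/2 = 117.
Difference: 176 − 117 = 59.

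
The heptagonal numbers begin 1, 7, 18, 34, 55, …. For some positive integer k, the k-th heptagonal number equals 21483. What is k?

Set n(5n−3)/2 = 21483, giving 5n² − 3n − 42966 = 0.
So n = (3 + 927) / 10 = 930/10 = 93.

93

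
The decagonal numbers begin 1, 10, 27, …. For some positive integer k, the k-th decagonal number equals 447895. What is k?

335

Set n(4n−3) = 447895, giving 4n² − 3n − 447895 = 0.
The discriminant is 9 + 16·447895 = 7166329, and √7166329 = 2677.
So n = (3 + 2677) / 8 = 2680/8 = 335.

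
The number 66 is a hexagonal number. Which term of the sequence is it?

Set n(2n−1) = 66, giving 2n² − n − 66 = 0.
The discriminant is 1 + 8·66 = 529, and √529 = 23.
So n = (1 + 23) / 4 = 24/4 = 6.
Check: 6·(2·6 − 1) = 66. ✓

6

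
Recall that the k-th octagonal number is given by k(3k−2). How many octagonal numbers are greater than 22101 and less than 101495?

The n-th octagonal number is n(3n−2).
Smallest index with value > 22101: n = 87 (giving 22533).
Largest index with value < 101495: n = 184 (giving 101200).
Indices 87 through 184: 98 terms.

98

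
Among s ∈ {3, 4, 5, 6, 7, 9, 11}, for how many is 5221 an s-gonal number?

s = 3: P(3, 101) = 5151 and P(3, 102) = 5253; 5221 is not s-gonal.
s = 4: P(4, 72) = 5184 and P(4, 73) = 5329; 5221 is not s-gonal.
s = 5: P(5, 59) = 5192 and P(5, 60) = 5370; 5221 is not s-gonal.
s = 6: P(6, 51) = 5151 and P(6, 52) = 5356; 5221 is not s-gonal.
s = 7: P(7, 46) = 5221. ✓
s = 9: P(9, 38) = 4959 and P(9, 39) = 5226; 5221 is not s-gonal.
s = 11: P(11, 34) = 5083 and P(11, 35) = 5390; 5221 is not s-gonal.
Hits: s ∈ {7} → 1.

1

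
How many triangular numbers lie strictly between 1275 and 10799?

The n-th triangular number is n(n+1)/2.
Smallest index with value > 1275: n = 51 (giving 1326).
Largest index with value < 10799: n = 146 (giving 10731).
Indices 51 through 146: 96 terms.

96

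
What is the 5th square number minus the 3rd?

5² = 25 and 3² = 9.
Difference: 25 − 9 = 16.

16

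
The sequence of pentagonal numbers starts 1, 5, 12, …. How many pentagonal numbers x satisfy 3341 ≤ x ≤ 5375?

13

The n-th pentagonal number is n(3n−1)/2.
Smallest index with value ≥ 3341: n = 48 (giving 3432).
Largest index with value ≤ 5375: n = 60 (giving 5370).
Indices 48 through 60: 13 terms.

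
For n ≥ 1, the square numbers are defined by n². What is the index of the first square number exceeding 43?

7

Solve n² > 43 for integer n.
The largest n with value ≤ 43 is 6 (since 36 ≤ 43 < 49), so the first above is n = 7, value 49.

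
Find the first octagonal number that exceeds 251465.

Solve n(3n−2) > 251465 for integer n.
The largest n with value ≤ 251465 is 289 (since 249985 ≤ 251465 < 251720), so the first above is n = 290, value 251720.

251720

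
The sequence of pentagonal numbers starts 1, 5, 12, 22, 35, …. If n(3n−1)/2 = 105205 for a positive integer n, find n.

265

Set n(3n−1)/2 = 105205, giving 3n² − n − 210410 = 0.
The discriminant is 1 + 24·105205 = 2524921, and √2524921 = 1589.
So n = (1 + 1589) / 6 = 1590/6 = 265.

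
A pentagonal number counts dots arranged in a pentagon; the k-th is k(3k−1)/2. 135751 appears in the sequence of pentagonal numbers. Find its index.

Set n(3n−1)/2 = 135751, giving 3n² − n − 271502 = 0.
The discriminant is 1 + 24·135751 = 3258025, and √3258025 = 1805.
So n = (1 + 1805) / 6 = 1806/6 = 301.

301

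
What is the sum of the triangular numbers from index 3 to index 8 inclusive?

Σ i(i+1)/2 = (Σi² + Σi) / 2 over i = 3..8.
Σi = 36 − 3 = 33 and Σi² = 204 − 5 = 199.
(1·199 + 1·33) / 2 = 232/2 = 116.

116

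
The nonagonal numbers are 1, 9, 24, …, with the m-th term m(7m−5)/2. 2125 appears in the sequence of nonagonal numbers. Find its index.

Set n(7n−5)/2 = 2125, giving 7n² − 5n − 4250 = 0.
The discriminant is 25 + 56·2125 = 119025, and √119025 = 345.
So n = (5 + 345) / 14 = 350/14 = 25.

25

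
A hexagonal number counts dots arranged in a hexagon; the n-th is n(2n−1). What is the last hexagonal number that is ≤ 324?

276

Solve n(2n−1) ≤ 324 for integer n.
n = 12 gives 276 ≤ 324, while n = 13 gives 325 > 324; so the answer is 276.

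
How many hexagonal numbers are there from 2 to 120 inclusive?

7

The n-th hexagonal number is n(2n−1).
Smallest index with value ≥ 2: n = 2 (giving 6).
Largest index with value ≤ 120: n = 8 (giving 120).
Indices 2 through 8: 7 terms.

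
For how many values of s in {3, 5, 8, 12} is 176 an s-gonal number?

2

s = 3: P(3, 18) = 171 and P(3, 19) = 190; 176 is not s-gonal.
s = 5: P(5, 11) = 176. ✓
s = 8: P(8, 8) = 176. ✓
s = 12: P(12, 6) = 156 and P(12, 7) = 217; 176 is not s-gonal.
Hits: s ∈ {5, 8} → 2.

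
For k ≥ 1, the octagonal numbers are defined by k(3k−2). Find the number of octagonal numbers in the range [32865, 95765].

75

The n-th octagonal number is n(3n−2).
Smallest index with value ≥ 32865: n = 105 (giving 32865).
Largest index with value ≤ 95765: n = 179 (giving 95765).
Indices 105 through 179: 75 terms.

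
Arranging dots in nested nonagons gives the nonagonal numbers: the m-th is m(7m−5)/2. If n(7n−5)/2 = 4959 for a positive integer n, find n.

Set n(7n−5)/2 = 4959, giving 7n² − 5n − 9918 = 0.
So n = (5 + 527) / 14 = 532/14 = 38.

38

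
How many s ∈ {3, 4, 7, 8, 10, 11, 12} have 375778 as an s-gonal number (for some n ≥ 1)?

s = 3: P(3, 866) = 375411 and P(3, 867) = 376278; 375778 is not s-gonal.
s = 4: P(4, 613) = 375769 and P(4, 614) = 376996; 375778 is not s-gonal.
s = 7: P(7, 388) = 375778. ✓
s = 8: P(8, 354) = 375240 and P(8, 355) = 377365; 375778 is not s-gonal.
s = 10: P(10, 306) = 373626 and P(10, 307) = 376075; 375778 is not s-gonal.
s = 11: P(11, 289) = 374833 and P(11, 290) = 377435; 375778 is not s-gonal.
s = 12: P(12, 274) = 374284 and P(12, 275) = 377025; 375778 is not s-gonal.
Hits: s ∈ {7} → 1.

1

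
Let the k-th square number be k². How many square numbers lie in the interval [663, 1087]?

The n-th square number is n².
Smallest index with value ≥ 663: n = 26 (giving 676).
Largest index with value ≤ 1087: n = 32 (giving 1024).
Indices 26 through 32: 7 terms.

7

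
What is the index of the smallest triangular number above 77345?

393

Solve n(n+1)/2 > 77345 for integer n.
The largest n with value ≤ 77345 is 392 (since 77028 ≤ 77345 < 77421), so the first above is n = 393, value 77421.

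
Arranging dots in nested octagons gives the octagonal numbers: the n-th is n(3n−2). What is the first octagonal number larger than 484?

560

Solve n(3n−2) > 484 for integer n.
The largest n with value ≤ 484 is 13 (since 481 ≤ 484 < 560), so the first above is n = 14, value 560.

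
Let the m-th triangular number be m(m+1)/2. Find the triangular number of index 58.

58·59/2 = 3422/2 = 1711.

1711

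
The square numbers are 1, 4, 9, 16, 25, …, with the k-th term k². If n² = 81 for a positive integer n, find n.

We need n² = 81, so n = √81 = 9.
Check: 9² = 81. ✓

9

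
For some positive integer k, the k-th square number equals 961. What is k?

We need n² = 961, so n = √961 = 31.

31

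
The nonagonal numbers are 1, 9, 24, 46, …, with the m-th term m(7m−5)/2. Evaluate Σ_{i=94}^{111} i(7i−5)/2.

658977

Σ i(7i−5)/2 = (7Σi² − 5Σi) / 2 over i = 94..111.
Σi = 6216 − 4371 = 1845 and Σi² = 462056 − 272459 = 189597.
(7·189597 − 5·1845) / 2 = 1317954/2 = 658977.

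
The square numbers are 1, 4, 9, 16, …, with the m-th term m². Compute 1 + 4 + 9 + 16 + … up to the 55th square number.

56980

Σ_{i=1}^{55} i² = 55·56·111/6 = 56980.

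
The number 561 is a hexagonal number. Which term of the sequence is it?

17

Set n(2n−1) = 561, giving 2n² − n − 561 = 0.
The discriminant is 1 + 8·561 = 4489, and √4489 = 67.
So n = (1 + 67) / 4 = 68/4 = 17.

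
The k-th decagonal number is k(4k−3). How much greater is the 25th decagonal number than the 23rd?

25·(4·25 − 3) = 2425 and 23·(4·23 − 3) = 2047.
Difference: 2425 − 2047 = 378.

378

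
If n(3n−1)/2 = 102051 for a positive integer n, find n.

261

Set n(3n−1)/2 = 102051, giving 3n² − n − 204102 = 0.
The discriminant is 1 + 24·102051 = 2449225, and √2449225 = 1565.
So n = (1 + 1565) / 6 = 1566/6 = 261.
Check: 261·(3·261 − 1)/2 = 102051. ✓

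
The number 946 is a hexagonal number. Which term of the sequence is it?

22

Set n(2n−1) = 946, giving 2n² − n − 946 = 0.
The discriminant is 1 + 8·946 = 7569, and √7569 = 87.
So n = (1 + 87) / 4 = 88/4 = 22.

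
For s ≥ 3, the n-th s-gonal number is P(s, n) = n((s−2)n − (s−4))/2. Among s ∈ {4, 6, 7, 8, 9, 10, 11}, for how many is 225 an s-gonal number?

s = 4: P(4, 15) = 225. ✓
s = 6: P(6, 10) = 190 and P(6, 11) = 231; 225 is not s-gonal.
s = 7: P(7, 9) = 189 and P(7, 10) = 235; 225 is not s-gonal.
s = 8: P(8, 9) = 225. ✓
s = 9: P(9, 8) = 204 and P(9, 9) = 261; 225 is not s-gonal.
s = 10: P(10, 7) = 175 and P(10, 8) = 232; 225 is not s-gonal.
s = 11: P(11, 7) = 196 and P(11, 8) = 260; 225 is not s-gonal.
Hits: s ∈ {4, 8} → 2.

2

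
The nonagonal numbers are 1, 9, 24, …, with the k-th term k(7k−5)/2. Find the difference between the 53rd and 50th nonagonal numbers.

53·(7·53 − 5)/2 = 9699 and 50·(7·50 − 5)/2 = 8625.
Difference: 9699 − 8625 = 1074.

1074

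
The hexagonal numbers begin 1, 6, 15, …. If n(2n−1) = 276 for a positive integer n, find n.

12

Set n(2n−1) = 276, giving 2n² − n − 276 = 0.
The discriminant is 1 + 8·276 = 2209, and √2209 = 47.
So n = (1 + 47) / 4 = 48/4 = 12.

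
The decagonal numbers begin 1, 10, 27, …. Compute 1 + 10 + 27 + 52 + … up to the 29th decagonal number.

32915

Σ i(4i−3) = 4Σi² − 3Σi over i = 1..29.
Σi = 435 and Σi² = 8555.
4·8555 − 3·435 = 32915.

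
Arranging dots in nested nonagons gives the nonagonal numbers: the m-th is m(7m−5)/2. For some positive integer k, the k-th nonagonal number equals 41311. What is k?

Set n(7n−5)/2 = 41311, giving 7n² − 5n − 82622 = 0.
So n = (5 + 1521) / 14 = 1526/14 = 109.

109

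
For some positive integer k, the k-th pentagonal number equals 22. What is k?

Set n(3n−1)/2 = 22, giving 3n² − n − 44 = 0.
The discriminant is 1 + 24·22 = 529, and √529 = 23.
So n = (1 + 23) / 6 = 24/6 = 4.
Check: 4·(3·4 − 1)/2 = 22. ✓

4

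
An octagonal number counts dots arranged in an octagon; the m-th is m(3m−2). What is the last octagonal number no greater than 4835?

4720

Solve n(3n−2) ≤ 4835 for integer n.
n = 40 gives 4720 ≤ 4835, while n = 41 gives 4961 > 4835; so the answer is 4720.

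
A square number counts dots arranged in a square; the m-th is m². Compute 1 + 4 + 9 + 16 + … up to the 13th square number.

Σ_{i=1}^{13} i² = 13·14·27/6 = 819.

819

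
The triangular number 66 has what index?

Set n(n+1)/2 = 66, giving n² + n − 132 = 0.
So n = (-1 + 23) / 2 = 22/2 = 11.

11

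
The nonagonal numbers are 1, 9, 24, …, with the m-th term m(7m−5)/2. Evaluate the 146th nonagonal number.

74241

The 146th nonagonal number is n(7n−5)/2 with n = 146.
146·(7·146 − 5)/2 = 146·1017/2 = 74241.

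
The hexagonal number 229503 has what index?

339

Set n(2n−1) = 229503, giving 2n² − n − 229503 = 0.
The discriminant is 1 + 8·229503 = 1836025, and √1836025 = 1355.
So n = (1 + 1355) / 4 = 1356/4 = 339.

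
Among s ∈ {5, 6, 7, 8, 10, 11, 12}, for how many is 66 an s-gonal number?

s = 5: P(5, 6) = 51 and P(5, 7) = 70; 66 is not s-gonal.
s = 6: P(6, 6) = 66. ✓
s = 7: P(7, 5) = 55 and P(7, 6) = 81; 66 is not s-gonal.
s = 8: P(8, 5) = 65 and P(8, 6) = 96; 66 is not s-gonal.
s = 10: P(10, 4) = 52 and P(10, 5) = 85; 66 is not s-gonal.
s = 11: P(11, 4) = 58 and P(11, 5) = 95; 66 is not s-gonal.
s = 12: P(12, 4) = 64 and P(12, 5) = 105; 66 is not s-gonal.
Hits: s ∈ {6} → 1.

1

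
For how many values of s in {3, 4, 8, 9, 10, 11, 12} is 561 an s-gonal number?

2

s = 3: P(3, 33) = 561. ✓
s = 4: P(4, 23) = 529 and P(4, 24) = 576; 561 is not s-gonal.
s = 8: P(8, 14) = 560 and P(8, 15) = 645; 561 is not s-gonal.
s = 9: P(9, 13) = 559 and P(9, 14) = 651; 561 is not s-gonal.
s = 10: P(10, 12) = 540 and P(10, 13) = 637; 561 is not s-gonal.
s = 11: P(11, 11) = 506 and P(11, 12) = 606; 561 is not s-gonal.
s = 12: P(12, 11) = 561. ✓
Hits: s ∈ {3, 12} → 2.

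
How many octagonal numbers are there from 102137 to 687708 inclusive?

295

The n-th octagonal number is n(3n−2).
Smallest index with value ≥ 102137: n = 185 (giving 102305).
Largest index with value ≤ 687708: n = 479 (giving 687365).
Indices 185 through 479: 295 terms.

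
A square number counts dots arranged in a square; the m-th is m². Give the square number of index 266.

70756

The 266th square number is n² with n = 266.
266² = 70756.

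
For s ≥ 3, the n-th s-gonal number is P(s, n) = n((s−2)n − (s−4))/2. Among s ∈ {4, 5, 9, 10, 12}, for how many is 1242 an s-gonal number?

1

s = 4: P(4, 35) = 1225 and P(4, 36) = 1296; 1242 is not s-gonal.
s = 5: P(5, 28) = 1162 and P(5, 29) = 1247; 1242 is not s-gonal.
s = 9: P(9, 19) = 1216 and P(9, 20) = 1350; 1242 is not s-gonal.
s = 10: P(10, 18) = 1242. ✓
s = 12: P(12, 16) = 1216 and P(12, 17) = 1377; 1242 is not s-gonal.
Hits: s ∈ {10} → 1.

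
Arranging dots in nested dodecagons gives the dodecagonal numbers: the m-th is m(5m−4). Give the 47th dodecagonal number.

The 47th dodecagonal number is n(5n−4) with n = 47.
47·(5·47 − 4) = 47·231 = 10857.

10857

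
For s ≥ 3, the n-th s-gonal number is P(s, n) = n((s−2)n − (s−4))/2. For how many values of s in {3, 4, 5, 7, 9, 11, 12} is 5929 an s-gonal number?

2

s = 3: P(3, 108) = 5886 and P(3, 109) = 5995; 5929 is not s-gonal.
s = 4: P(4, 77) = 5929. ✓
s = 5: P(5, 63) = 5922 and P(5, 64) = 6112; 5929 is not s-gonal.
s = 7: P(7, 49) = 5929. ✓
s = 9: P(9, 41) = 5781 and P(9, 42) = 6069; 5929 is not s-gonal.
s = 11: P(11, 36) = 5706 and P(11, 37) = 6031; 5929 is not s-gonal.
s = 12: P(12, 34) = 5644 and P(12, 35) = 5985; 5929 is not s-gonal.
Hits: s ∈ {4, 7} → 2.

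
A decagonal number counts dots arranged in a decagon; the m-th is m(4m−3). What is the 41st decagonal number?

41·(4·41 − 3) = 41·161 = 6601.

6601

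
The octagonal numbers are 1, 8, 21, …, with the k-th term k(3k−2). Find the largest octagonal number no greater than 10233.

9976

Solve n(3n−2) ≤ 10233 for integer n.
n = 58 gives 9976 ≤ 10233, while n = 59 gives 10325 > 10233; so the answer is 9976.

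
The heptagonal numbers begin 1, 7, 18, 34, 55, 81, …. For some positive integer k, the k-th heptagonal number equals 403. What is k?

Set n(5n−3)/2 = 403, giving 5n² − 3n − 806 = 0.
The discriminant is 9 + 40·403 = 16129, and √16129 = 127.
So n = (3 + 127) / 10 = 130/10 = 13.

13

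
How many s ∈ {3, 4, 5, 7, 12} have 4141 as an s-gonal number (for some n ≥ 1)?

s = 3: P(3, 90) = 4095 and P(3, 91) = 4186; 4141 is not s-gonal.
s = 4: P(4, 64) = 4096 and P(4, 65) = 4225; 4141 is not s-gonal.
s = 5: P(5, 52) = 4030 and P(5, 53) = 4187; 4141 is not s-gonal.
s = 7: P(7, 41) = 4141. ✓
s = 12: P(12, 29) = 4089 and P(12, 30) = 4380; 4141 is not s-gonal.
Hits: s ∈ {7} → 1.

1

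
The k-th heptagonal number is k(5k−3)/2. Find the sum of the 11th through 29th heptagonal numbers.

19855

Σ i(5i−3)/2 = (5Σi² − 3Σi) / 2 over i = 11..29.
Σi = 435 − 55 = 380 and Σi² = 8555 − 385 = 8170.
(5·8170 − 3·380) / 2 = 39710/2 = 19855.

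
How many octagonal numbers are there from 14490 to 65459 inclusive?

The n-th octagonal number is n(3n−2).
Smallest index with value ≥ 14490: n = 70 (giving 14560).
Largest index with value ≤ 65459: n = 148 (giving 65416).
Indices 70 through 148: 79 terms.

79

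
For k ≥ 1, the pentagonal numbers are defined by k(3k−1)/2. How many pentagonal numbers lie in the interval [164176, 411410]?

The n-th pentagonal number is n(3n−1)/2.
Smallest index with value ≥ 164176: n = 331 (giving 164176).
Largest index with value ≤ 411410: n = 523 (giving 410032).
Indices 331 through 523: 193 terms.

193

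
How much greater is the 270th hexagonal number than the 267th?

270·(2·270 − 1) = 145530 and 267·(2·267 − 1) = 142311.
Difference: 145530 − 142311 = 3219.

3219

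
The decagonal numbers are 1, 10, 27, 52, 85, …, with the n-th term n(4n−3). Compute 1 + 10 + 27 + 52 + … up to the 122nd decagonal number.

2428471

Σ i(4i−3) = 4Σi² − 3Σi over i = 1..122.
Σi = 7503 and Σi² = 612745.
4·612745 − 3·7503 = 2428471.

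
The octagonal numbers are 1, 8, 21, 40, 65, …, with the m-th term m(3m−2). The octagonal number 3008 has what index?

Set n(3n−2) = 3008, giving 3n² − 2n − 3008 = 0.
So n = (2 + 190) / 6 = 192/6 = 32.

32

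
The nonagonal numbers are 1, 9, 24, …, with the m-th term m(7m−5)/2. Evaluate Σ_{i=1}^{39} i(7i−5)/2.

69940

Σ i(7i−5)/2 = (7Σi² − 5Σi) / 2 over i = 1..39.
Σi = 780 and Σi² = 20540.
(7·20540 − 5·780) / 2 = 139880/2 = 69940.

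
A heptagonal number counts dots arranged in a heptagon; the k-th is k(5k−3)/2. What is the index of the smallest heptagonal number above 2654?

Solve n(5n−3)/2 > 2654 for integer n.
The largest n with value ≤ 2654 is 32 (since 2512 ≤ 2654 < 2673), so the first above is n = 33, value 2673.

33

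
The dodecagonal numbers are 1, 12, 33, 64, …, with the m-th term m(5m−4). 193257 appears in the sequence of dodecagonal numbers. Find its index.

197

Set n(5n−4) = 193257, giving 5n² − 4n − 193257 = 0.
The discriminant is 16 + 20·193257 = 3865156, and √3865156 = 1966.
So n = (4 + 1966) / 10 = 1970/10 = 197.
Check: 197·(5·197 − 4) = 193257. ✓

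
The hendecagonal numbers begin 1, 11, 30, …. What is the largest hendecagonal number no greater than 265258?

264870

Solve n(9n−7)/2 ≤ 265258 for integer n.
n = 243 gives 264870 ≤ 265258, while n = 244 gives 267058 > 265258; so the answer is 264870.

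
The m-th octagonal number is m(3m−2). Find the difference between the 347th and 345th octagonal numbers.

347·(3·347 − 2) = 360533 and 345·(3·345 − 2) = 356385.
Difference: 360533 − 356385 = 4148.

4148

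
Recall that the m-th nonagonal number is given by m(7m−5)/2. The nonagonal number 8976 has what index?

Set n(7n−5)/2 = 8976, giving 7n² − 5n − 17952 = 0.
The discriminant is 25 + 56·8976 = 502681, and √502681 = 709.
So n = (5 + 709) / 14 = 714/14 = 51.
Check: 51·(7·51 − 5)/2 = 8976. ✓

51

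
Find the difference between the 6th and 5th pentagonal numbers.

16

Consecutive pentagonal numbers differ by 3n − 2: here 3·6 − 2 = 16.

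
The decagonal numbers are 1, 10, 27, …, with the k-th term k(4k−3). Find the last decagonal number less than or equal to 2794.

Solve n(4n−3) ≤ 2794 for integer n.
n = 26 gives 2626 ≤ 2794, while n = 27 gives 2835 > 2794; so the answer is 2626.

2626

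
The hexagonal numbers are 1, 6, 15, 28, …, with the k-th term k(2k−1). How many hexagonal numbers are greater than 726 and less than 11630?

57

The n-th hexagonal number is n(2n−1).
Smallest index with value > 726: n = 20 (giving 780).
Largest index with value < 11630: n = 76 (giving 11476).
Indices 20 through 76: 57 terms.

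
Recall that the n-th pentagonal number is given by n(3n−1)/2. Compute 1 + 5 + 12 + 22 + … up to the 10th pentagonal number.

550

Σ i(3i−1)/2 = (3Σi² − Σi) / 2 over i = 1..10.
Σi = 55 and Σi² = 385.
(3·385 − 1·55) / 2 = 1100/2 = 550.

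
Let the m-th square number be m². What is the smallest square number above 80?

Solve n² > 80 for integer n.
The largest n with value ≤ 80 is 8 (since 64 ≤ 80 < 81), so the first above is n = 9, value 81.

81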